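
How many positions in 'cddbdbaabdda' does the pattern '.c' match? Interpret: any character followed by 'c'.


Pattern: .c means any character followed by 'c'.
Scanning 'cddbdbaabdda' position-by-position:
  Pos 0: window 'cd' -> no
  Pos 1: window 'dd' -> no
  Pos 2: window 'db' -> no
  Pos 3: window 'bd' -> no
  Pos 4: window 'db' -> no
  Pos 5: window 'ba' -> no
  Pos 6: window 'aa' -> no
  Pos 7: window 'ab' -> no
  Pos 8: window 'bd' -> no
  Pos 9: window 'dd' -> no
  Pos 10: window 'da' -> no
  Pos 11: window 'a' -> no
Total matches: 0

0


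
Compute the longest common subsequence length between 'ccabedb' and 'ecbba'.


DP table for LCS of 'ccabedb' and 'ecbba':
       e  c  b  b  a
    0  0  0  0  0  0
  c 0  0  1  1  1  1
  c 0  0  1  1  1  1
  a 0  0  1  1  1  2
  b 0  0  1  2  2  2
  e 0  1  1  2  2  2
  d 0  1  1  2  2  2
  b 0  1  1  2  3  3
LCS: 'cbb'
LCS length = 3

3


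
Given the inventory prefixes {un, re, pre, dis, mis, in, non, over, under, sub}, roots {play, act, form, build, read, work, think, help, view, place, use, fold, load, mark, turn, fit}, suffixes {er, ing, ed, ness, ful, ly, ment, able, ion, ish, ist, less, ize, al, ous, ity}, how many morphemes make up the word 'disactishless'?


Segmenting 'disactishless' against the inventory:
  'dis' -> prefix (morpheme 1)
  'act' -> root (morpheme 2)
  'ish' -> suffix (morpheme 3)
  'less' -> suffix (morpheme 4)
Total morphemes: 4

4


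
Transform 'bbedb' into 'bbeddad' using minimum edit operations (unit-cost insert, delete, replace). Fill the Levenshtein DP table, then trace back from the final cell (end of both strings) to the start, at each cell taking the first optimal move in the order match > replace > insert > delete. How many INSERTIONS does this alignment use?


Edit distance = 3. Backtracking from cell (5, 7) with preference match > replace > insert > delete,
then listing the resulting alignment 'bbedb' -> 'bbeddad' left to right:
  Step 1: keep 'b'
  Step 2: keep 'b'
  Step 3: keep 'e'
  Step 4: insert 'd' [insertion #1]
  Step 5: keep 'd'
  Step 6: insert 'a' [insertion #2]
  Step 7: replace b->d
Total insertions: 2

2


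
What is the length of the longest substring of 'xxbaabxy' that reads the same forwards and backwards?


Scanning 'xxbaabxy' for palindromic substrings.
Substring at positions 1-6: 'xbaabx'.
Check: reverse('xbaabx') = 'xbaabx' -> palindrome confirmed.
Neighbouring characters ('x' / 'y') break symmetry, so it cannot extend further.
No longer palindromic substring exists; longest length = 6

6


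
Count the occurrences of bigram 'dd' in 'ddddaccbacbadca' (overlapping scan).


Scanning 'ddddaccbacbadca' for bigram 'dd':
  Position 0: 'dd' -> MATCH
  Position 1: 'dd' -> MATCH
  Position 2: 'dd' -> MATCH
  Position 3: 'da' -> no
  Position 4: 'ac' -> no
  Position 5: 'cc' -> no
  Position 6: 'cb' -> no
  Position 7: 'ba' -> no
  Position 8: 'ac' -> no
  Position 9: 'cb' -> no
  Position 10: 'ba' -> no
  Position 11: 'ad' -> no
  Position 12: 'dc' -> no
  Position 13: 'ca' -> no
Total matches: 3

3


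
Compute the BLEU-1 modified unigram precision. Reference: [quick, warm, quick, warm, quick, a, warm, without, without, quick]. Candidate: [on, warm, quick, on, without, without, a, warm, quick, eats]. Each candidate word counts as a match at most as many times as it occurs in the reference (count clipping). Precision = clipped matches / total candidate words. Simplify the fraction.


Reference word counts: {'a': 1, 'quick': 4, 'warm': 3, 'without': 2}
Checking each candidate word (with clipping):
  'on' -> not in reference -> no match (matches: 0)
  'warm' -> in reference (ref count 3, used 1/3) -> match (matches: 1)
  'quick' -> in reference (ref count 4, used 1/4) -> match (matches: 2)
  'on' -> not in reference -> no match (matches: 2)
  'without' -> in reference (ref count 2, used 1/2) -> match (matches: 3)
  'without' -> in reference (ref count 2, used 2/2) -> match (matches: 4)
  'a' -> in reference (ref count 1, used 1/1) -> match (matches: 5)
  'warm' -> in reference (ref count 3, used 2/3) -> match (matches: 6)
  'quick' -> in reference (ref count 4, used 2/4) -> match (matches: 7)
  'eats' -> not in reference -> no match (matches: 7)
Clipped matches: 7, Candidate length: 10
Precision = 7/10

7/10


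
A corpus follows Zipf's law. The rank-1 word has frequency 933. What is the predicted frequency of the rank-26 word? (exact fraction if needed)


Zipf's law: freq(rank) = f1 / rank
f1 = 933, rank = 26
freq = 933 / 26
GCD(933, 26) = 1
Simplified: 933/26

933/26


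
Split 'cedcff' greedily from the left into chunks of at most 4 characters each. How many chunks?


'cedcff' has 6 characters.
Chunking with max size 4:
  Chunk 1: 'cedc' (positions 0-3)
  Chunk 2: 'ff' (positions 4-5)
Total chunks: ceil(6 / 4) = 2

2


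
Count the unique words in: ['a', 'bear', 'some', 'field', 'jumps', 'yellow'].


Listing all tokens and tracking unique types:
  Token 1: 'a' -> NEW (unique so far: 1)
  Token 2: 'bear' -> NEW (unique so far: 2)
  Token 3: 'some' -> NEW (unique so far: 3)
  Token 4: 'field' -> NEW (unique so far: 4)
  Token 5: 'jumps' -> NEW (unique so far: 5)
  Token 6: 'yellow' -> NEW (unique so far: 6)
Unique types: ('a', 'bear', 'field', 'jumps', 'some', 'yellow')
Vocabulary size: 6

6


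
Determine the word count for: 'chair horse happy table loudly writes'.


Counting words by splitting on spaces:
  Word 1: 'chair'
  Word 2: 'horse'
  Word 3: 'happy'
  Word 4: 'table'
  Word 5: 'loudly'
  Word 6: 'writes'
Total words: 6

6


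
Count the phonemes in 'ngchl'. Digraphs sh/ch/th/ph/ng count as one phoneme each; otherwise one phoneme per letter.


Parsing 'ngchl' greedily, digraphs first:
  'ng' -> digraph (1 consonant phoneme) (phonemes so far: 1)
  'ch' -> digraph (1 consonant phoneme) (phonemes so far: 2)
  'l' -> consonant phoneme (phonemes so far: 3)
Total phonemes: 3

3


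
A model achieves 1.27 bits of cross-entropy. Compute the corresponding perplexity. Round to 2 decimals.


Perplexity formula: PP = 2^H
H = 1.27
PP = 2^1.27
Decompose: 2^1.27 = 2^1 * 2^0.27
2^1 = 2, 2^0.27 ~ 1.2058078
PP ~ 2 * 1.2058078 = 2.4116156
Rounded to 2 decimals: 2.41

2.41


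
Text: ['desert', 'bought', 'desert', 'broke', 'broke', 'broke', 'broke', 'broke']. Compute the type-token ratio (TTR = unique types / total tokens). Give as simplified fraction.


Tokens: 8
Unique types: ('bought', 'broke', 'desert') = 3
TTR = 3/8
Already in lowest terms.

3/8


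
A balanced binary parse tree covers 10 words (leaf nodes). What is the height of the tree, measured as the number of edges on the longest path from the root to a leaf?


In a balanced binary tree with n leaves the deepest leaf is ceil(log2(n)) edges below the root.
log2(10) = 3.3219
ceil(3.3219) = 4
height (edges) = 4

4


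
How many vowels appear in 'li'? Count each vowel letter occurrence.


Scanning each character of 'li':
  Position 1: 'l' -> consonant (running count: 0)
  Position 2: 'i' -> vowel (running count: 1)
Total vowels: 1

1


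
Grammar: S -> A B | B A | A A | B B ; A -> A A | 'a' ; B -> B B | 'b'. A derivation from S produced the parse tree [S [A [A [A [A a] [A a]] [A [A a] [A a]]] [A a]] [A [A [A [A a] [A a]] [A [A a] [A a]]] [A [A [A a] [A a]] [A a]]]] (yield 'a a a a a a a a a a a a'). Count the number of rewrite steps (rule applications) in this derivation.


Every bracketed nonterminal node [X ...] in the tree is produced by exactly one rule application.
Reading the tree off as a leftmost derivation:
  Step 1: S  =>  A A   (applied S -> A A)
  Step 2: A A  =>  A A A   (applied A -> A A)
  Step 3: A A A  =>  A A A A   (applied A -> A A)
  Step 4: A A A A  =>  A A A A A   (applied A -> A A)
  Step 5: A A A A A  =>  a A A A A   (applied A -> a)
  Step 6: a A A A A  =>  a a A A A   (applied A -> a)
  Step 7: a a A A A  =>  a a A A A A   (applied A -> A A)
  Step 8: a a A A A A  =>  a a a A A A   (applied A -> a)
  Step 9: a a a A A A  =>  a a a a A A   (applied A -> a)
  Step 10: a a a a A A  =>  a a a a a A   (applied A -> a)
  Step 11: a a a a a A  =>  a a a a a A A   (applied A -> A A)
  Step 12: a a a a a A A  =>  a a a a a A A A   (applied A -> A A)
  Step 13: a a a a a A A A  =>  a a a a a A A A A   (applied A -> A A)
  Step 14: a a a a a A A A A  =>  a a a a a a A A A   (applied A -> a)
  Step 15: a a a a a a A A A  =>  a a a a a a a A A   (applied A -> a)
  Step 16: a a a a a a a A A  =>  a a a a a a a A A A   (applied A -> A A)
  Step 17: a a a a a a a A A A  =>  a a a a a a a a A A   (applied A -> a)
  Step 18: a a a a a a a a A A  =>  a a a a a a a a a A   (applied A -> a)
  Step 19: a a a a a a a a a A  =>  a a a a a a a a a A A   (applied A -> A A)
  Step 20: a a a a a a a a a A A  =>  a a a a a a a a a A A A   (applied A -> A A)
  Step 21: a a a a a a a a a A A A  =>  a a a a a a a a a a A A   (applied A -> a)
  Step 22: a a a a a a a a a a A A  =>  a a a a a a a a a a a A   (applied A -> a)
  Step 23: a a a a a a a a a a a A  =>  a a a a a a a a a a a a   (applied A -> a)
Final yield: a a a a a a a a a a a a
Total rewrite steps: 23

23


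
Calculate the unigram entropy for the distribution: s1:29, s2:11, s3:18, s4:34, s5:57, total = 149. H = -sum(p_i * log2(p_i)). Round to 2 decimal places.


Computing entropy H = -sum(p_i * log2(p_i)):
  s1: p = 29/149 = 0.1946, -p*log2(p) = 0.4596
  s2: p = 11/149 = 0.0738, -p*log2(p) = 0.2776
  s3: p = 18/149 = 0.1208, -p*log2(p) = 0.3684
  s4: p = 34/149 = 0.2282, -p*log2(p) = 0.4864
  s5: p = 57/149 = 0.3826, -p*log2(p) = 0.5303
H = sum of terms = 2.1223
Rounded to 2 decimals: 2.12

2.12


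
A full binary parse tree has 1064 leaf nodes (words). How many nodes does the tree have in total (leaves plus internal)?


Leaf nodes (terminals): 1064
Internal nodes = n - 1 = 1064 - 1 = 1063
Total = leaves + internal = 1064 + 1063 = 2127

2127


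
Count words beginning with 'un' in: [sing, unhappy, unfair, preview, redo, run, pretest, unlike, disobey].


Checking each word for prefix 'un':
  'sing' -> no (count: 0)
  'unhappy' -> YES, starts with 'un' (count: 1)
  'unfair' -> YES, starts with 'un' (count: 2)
  'preview' -> no (count: 2)
  'redo' -> no (count: 2)
  'run' -> no (count: 2)
  'pretest' -> no (count: 2)
  'unlike' -> YES, starts with 'un' (count: 3)
  'disobey' -> no (count: 3)
Total with prefix 'un': 3

3


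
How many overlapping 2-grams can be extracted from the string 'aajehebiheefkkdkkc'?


String 'aajehebiheefkkdkkc' has length L = 18.
Number of overlapping n-grams = L - n + 1
Substituting: 18 - 2 + 1 = 17

17


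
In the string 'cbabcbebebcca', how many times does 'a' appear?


Scanning 'cbabcbebebcca' for 'a':
  Position 2: 'a' -> MATCH (count: 1)
  Position 12: 'a' -> MATCH (count: 2)
Total occurrences of 'a': 2

2


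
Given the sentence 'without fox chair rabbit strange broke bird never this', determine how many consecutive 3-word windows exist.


Word trigrams from [9] words:
  Trigram 1: (without fox chair)
  Trigram 2: (fox chair rabbit)
  Trigram 3: (chair rabbit strange)
  Trigram 4: (rabbit strange broke)
  Trigram 5: (strange broke bird)
  Trigram 6: (broke bird never)
  Trigram 7: (bird never this)
Total word trigrams: 9 - 2 = 7

7


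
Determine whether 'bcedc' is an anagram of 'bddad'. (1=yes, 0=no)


Sort characters of 'bcedc': 'bccde'
Sort characters of 'bddad': 'abddd'
Sorted forms differ -> they are NOT anagrams
Result: 0

0


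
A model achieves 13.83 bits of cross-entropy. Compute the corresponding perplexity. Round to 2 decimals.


Perplexity formula: PP = 2^H
H = 13.83
PP = 2^13.83
Decompose: 2^13.83 = 2^13 * 2^0.83
2^13 = 8192, 2^0.83 ~ 1.7776854
PP ~ 8192 * 1.7776854 = 14562.7987968
Rounded to 2 decimals: 14562.80

14562.80


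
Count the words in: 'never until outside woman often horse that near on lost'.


Counting words by splitting on spaces:
  Word 1: 'never'
  Word 2: 'until'
  Word 3: 'outside'
  Word 4: 'woman'
  Word 5: 'often'
  Word 6: 'horse'
  Word 7: 'that'
  Word 8: 'near'
  Word 9: 'on'
  Word 10: 'lost'
Total words: 10

10


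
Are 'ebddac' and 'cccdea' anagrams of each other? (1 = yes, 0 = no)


Sort characters of 'ebddac': 'abcdde'
Sort characters of 'cccdea': 'acccde'
Sorted forms differ -> they are NOT anagrams
Result: 0

0


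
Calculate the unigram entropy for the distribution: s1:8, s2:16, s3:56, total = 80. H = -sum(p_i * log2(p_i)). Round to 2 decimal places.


Computing entropy H = -sum(p_i * log2(p_i)):
  s1: p = 8/80 = 0.1000, -p*log2(p) = 0.3322
  s2: p = 16/80 = 0.2000, -p*log2(p) = 0.4644
  s3: p = 56/80 = 0.7000, -p*log2(p) = 0.3602
H = sum of terms = 1.1568
Rounded to 2 decimals: 1.16

1.16


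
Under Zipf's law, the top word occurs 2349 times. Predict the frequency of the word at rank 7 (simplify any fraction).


Zipf's law: freq(rank) = f1 / rank
f1 = 2349, rank = 7
freq = 2349 / 7
GCD(2349, 7) = 1
Simplified: 2349/7

2349/7


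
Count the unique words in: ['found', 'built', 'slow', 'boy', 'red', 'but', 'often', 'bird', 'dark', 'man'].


Listing all tokens and tracking unique types:
  Token 1: 'found' -> NEW (unique so far: 1)
  Token 2: 'built' -> NEW (unique so far: 2)
  Token 3: 'slow' -> NEW (unique so far: 3)
  Token 4: 'boy' -> NEW (unique so far: 4)
  Token 5: 'red' -> NEW (unique so far: 5)
  Token 6: 'but' -> NEW (unique so far: 6)
  Token 7: 'often' -> NEW (unique so far: 7)
  Token 8: 'bird' -> NEW (unique so far: 8)
  Token 9: 'dark' -> NEW (unique so far: 9)
  Token 10: 'man' -> NEW (unique so far: 10)
Unique types: ('bird', 'boy', 'built', 'but', 'dark', 'found', 'man', 'often', 'red', 'slow')
Vocabulary size: 10

10


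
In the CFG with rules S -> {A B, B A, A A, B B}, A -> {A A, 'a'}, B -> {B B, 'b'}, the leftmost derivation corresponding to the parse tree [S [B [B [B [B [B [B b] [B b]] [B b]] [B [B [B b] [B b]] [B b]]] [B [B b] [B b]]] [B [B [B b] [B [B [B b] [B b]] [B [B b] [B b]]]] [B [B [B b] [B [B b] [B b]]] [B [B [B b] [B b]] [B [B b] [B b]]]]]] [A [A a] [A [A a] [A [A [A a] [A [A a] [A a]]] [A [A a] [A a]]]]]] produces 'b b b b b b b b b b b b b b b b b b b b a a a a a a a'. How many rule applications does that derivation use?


Every bracketed nonterminal node [X ...] in the tree is produced by exactly one rule application.
Reading the tree off as a leftmost derivation:
  Step 1: S  =>  B A   (applied S -> B A)
  Step 2: B A  =>  B B A   (applied B -> B B)
  Step 3: B B A  =>  B B B A   (applied B -> B B)
  Step 4: B B B A  =>  B B B B A   (applied B -> B B)
  Step 5: B B B B A  =>  B B B B B A   (applied B -> B B)
  Step 6: B B B B B A  =>  B B B B B B A   (applied B -> B B)
  Step 7: B B B B B B A  =>  b B B B B B A   (applied B -> b)
  Step 8: b B B B B B A  =>  b b B B B B A   (applied B -> b)
  Step 9: b b B B B B A  =>  b b b B B B A   (applied B -> b)
  Step 10: b b b B B B A  =>  b b b B B B B A   (applied B -> B B)
  Step 11: b b b B B B B A  =>  b b b B B B B B A   (applied B -> B B)
  Step 12: b b b B B B B B A  =>  b b b b B B B B A   (applied B -> b)
  Step 13: b b b b B B B B A  =>  b b b b b B B B A   (applied B -> b)
  Step 14: b b b b b B B B A  =>  b b b b b b B B A   (applied B -> b)
  Step 15: b b b b b b B B A  =>  b b b b b b B B B A   (applied B -> B B)
  Step 16: b b b b b b B B B A  =>  b b b b b b b B B A   (applied B -> b)
  Step 17: b b b b b b b B B A  =>  b b b b b b b b B A   (applied B -> b)
  Step 18: b b b b b b b b B A  =>  b b b b b b b b B B A   (applied B -> B B)
  Step 19: b b b b b b b b B B A  =>  b b b b b b b b B B B A   (applied B -> B B)
  Step 20: b b b b b b b b B B B A  =>  b b b b b b b b b B B A   (applied B -> b)
  Step 21: b b b b b b b b b B B A  =>  b b b b b b b b b B B B A   (applied B -> B B)
  Step 22: b b b b b b b b b B B B A  =>  b b b b b b b b b B B B B A   (applied B -> B B)
  Step 23: b b b b b b b b b B B B B A  =>  b b b b b b b b b b B B B A   (applied B -> b)
  Step 24: b b b b b b b b b b B B B A  =>  b b b b b b b b b b b B B A   (applied B -> b)
  Step 25: b b b b b b b b b b b B B A  =>  b b b b b b b b b b b B B B A   (applied B -> B B)
  Step 26: b b b b b b b b b b b B B B A  =>  b b b b b b b b b b b b B B A   (applied B -> b)
  Step 27: b b b b b b b b b b b b B B A  =>  b b b b b b b b b b b b b B A   (applied B -> b)
  Step 28: b b b b b b b b b b b b b B A  =>  b b b b b b b b b b b b b B B A   (applied B -> B B)
  Step 29: b b b b b b b b b b b b b B B A  =>  b b b b b b b b b b b b b B B B A   (applied B -> B B)
  Step 30: b b b b b b b b b b b b b B B B A  =>  b b b b b b b b b b b b b b B B A   (applied B -> b)
  Step 31: b b b b b b b b b b b b b b B B A  =>  b b b b b b b b b b b b b b B B B A   (applied B -> B B)
  Step 32: b b b b b b b b b b b b b b B B B A  =>  b b b b b b b b b b b b b b b B B A   (applied B -> b)
  Step 33: b b b b b b b b b b b b b b b B B A  =>  b b b b b b b b b b b b b b b b B A   (applied B -> b)
  Step 34: b b b b b b b b b b b b b b b b B A  =>  b b b b b b b b b b b b b b b b B B A   (applied B -> B B)
  Step 35: b b b b b b b b b b b b b b b b B B A  =>  b b b b b b b b b b b b b b b b B B B A   (applied B -> B B)
  Step 36: b b b b b b b b b b b b b b b b B B B A  =>  b b b b b b b b b b b b b b b b b B B A   (applied B -> b)
  Step 37: b b b b b b b b b b b b b b b b b B B A  =>  b b b b b b b b b b b b b b b b b b B A   (applied B -> b)
  Step 38: b b b b b b b b b b b b b b b b b b B A  =>  b b b b b b b b b b b b b b b b b b B B A   (applied B -> B B)
  Step 39: b b b b b b b b b b b b b b b b b b B B A  =>  b b b b b b b b b b b b b b b b b b b B A   (applied B -> b)
  Step 40: b b b b b b b b b b b b b b b b b b b B A  =>  b b b b b b b b b b b b b b b b b b b b A   (applied B -> b)
  Step 41: b b b b b b b b b b b b b b b b b b b b A  =>  b b b b b b b b b b b b b b b b b b b b A A   (applied A -> A A)
  Step 42: b b b b b b b b b b b b b b b b b b b b A A  =>  b b b b b b b b b b b b b b b b b b b b a A   (applied A -> a)
  Step 43: b b b b b b b b b b b b b b b b b b b b a A  =>  b b b b b b b b b b b b b b b b b b b b a A A   (applied A -> A A)
  Step 44: b b b b b b b b b b b b b b b b b b b b a A A  =>  b b b b b b b b b b b b b b b b b b b b a a A   (applied A -> a)
  Step 45: b b b b b b b b b b b b b b b b b b b b a a A  =>  b b b b b b b b b b b b b b b b b b b b a a A A   (applied A -> A A)
  Step 46: b b b b b b b b b b b b b b b b b b b b a a A A  =>  b b b b b b b b b b b b b b b b b b b b a a A A A   (applied A -> A A)
  Step 47: b b b b b b b b b b b b b b b b b b b b a a A A A  =>  b b b b b b b b b b b b b b b b b b b b a a a A A   (applied A -> a)
  Step 48: b b b b b b b b b b b b b b b b b b b b a a a A A  =>  b b b b b b b b b b b b b b b b b b b b a a a A A A   (applied A -> A A)
  Step 49: b b b b b b b b b b b b b b b b b b b b a a a A A A  =>  b b b b b b b b b b b b b b b b b b b b a a a a A A   (applied A -> a)
  Step 50: b b b b b b b b b b b b b b b b b b b b a a a a A A  =>  b b b b b b b b b b b b b b b b b b b b a a a a a A   (applied A -> a)
  Step 51: b b b b b b b b b b b b b b b b b b b b a a a a a A  =>  b b b b b b b b b b b b b b b b b b b b a a a a a A A   (applied A -> A A)
  Step 52: b b b b b b b b b b b b b b b b b b b b a a a a a A A  =>  b b b b b b b b b b b b b b b b b b b b a a a a a a A   (applied A -> a)
  Step 53: b b b b b b b b b b b b b b b b b b b b a a a a a a A  =>  b b b b b b b b b b b b b b b b b b b b a a a a a a a   (applied A -> a)
Final yield: b b b b b b b b b b b b b b b b b b b b a a a a a a a
Total rewrite steps: 53

53


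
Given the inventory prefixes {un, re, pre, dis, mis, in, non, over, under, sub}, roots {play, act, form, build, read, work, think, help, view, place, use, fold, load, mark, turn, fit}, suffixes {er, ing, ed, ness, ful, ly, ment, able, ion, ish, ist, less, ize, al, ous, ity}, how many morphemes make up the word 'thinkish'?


Segmenting 'thinkish' against the inventory:
  'think' -> root (morpheme 1)
  'ish' -> suffix (morpheme 2)
Total morphemes: 2

2


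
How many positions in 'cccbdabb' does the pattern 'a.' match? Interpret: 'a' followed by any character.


Pattern: a. means 'a' followed by any character.
Scanning 'cccbdabb' position-by-position:
  Pos 0: window 'cc' -> no
  Pos 1: window 'cc' -> no
  Pos 2: window 'cb' -> no
  Pos 3: window 'bd' -> no
  Pos 4: window 'da' -> no
  Pos 5: window 'ab' -> MATCH
  Pos 6: window 'bb' -> no
  Pos 7: window 'b' -> no
Total matches: 1

1


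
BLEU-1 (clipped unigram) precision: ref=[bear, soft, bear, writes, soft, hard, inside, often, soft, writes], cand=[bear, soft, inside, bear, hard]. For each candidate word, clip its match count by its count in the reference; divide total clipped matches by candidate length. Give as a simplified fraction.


Reference word counts: {'bear': 2, 'hard': 1, 'inside': 1, 'often': 1, 'soft': 3, 'writes': 2}
Checking each candidate word (with clipping):
  'bear' -> in reference (ref count 2, used 1/2) -> match (matches: 1)
  'soft' -> in reference (ref count 3, used 1/3) -> match (matches: 2)
  'inside' -> in reference (ref count 1, used 1/1) -> match (matches: 3)
  'bear' -> in reference (ref count 2, used 2/2) -> match (matches: 4)
  'hard' -> in reference (ref count 1, used 1/1) -> match (matches: 5)
Clipped matches: 5, Candidate length: 5
Precision = 5/5 = 1

1


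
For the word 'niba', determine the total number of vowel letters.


Scanning each character of 'niba':
  Position 1: 'n' -> consonant (running count: 0)
  Position 2: 'i' -> vowel (running count: 1)
  Position 3: 'b' -> consonant (running count: 1)
  Position 4: 'a' -> vowel (running count: 2)
Total vowels: 2

2


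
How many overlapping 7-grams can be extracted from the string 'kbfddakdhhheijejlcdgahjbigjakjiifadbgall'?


String 'kbfddakdhhheijejlcdgahjbigjakjiifadbgall' has length L = 40.
Number of overlapping n-grams = L - n + 1
Substituting: 40 - 7 + 1 = 34

34


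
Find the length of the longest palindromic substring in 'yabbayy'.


Scanning 'yabbayy' for palindromic substrings.
Substring at positions 0-5: 'yabbay'.
Check: reverse('yabbay') = 'yabbay' -> palindrome confirmed.
Neighbouring characters ('-' / 'y') break symmetry, so it cannot extend further.
No longer palindromic substring exists; longest length = 6

6


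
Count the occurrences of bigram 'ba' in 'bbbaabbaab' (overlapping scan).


Scanning 'bbbaabbaab' for bigram 'ba':
  Position 0: 'bb' -> no
  Position 1: 'bb' -> no
  Position 2: 'ba' -> MATCH
  Position 3: 'aa' -> no
  Position 4: 'ab' -> no
  Position 5: 'bb' -> no
  Position 6: 'ba' -> MATCH
  Position 7: 'aa' -> no
  Position 8: 'ab' -> no
Total matches: 2

2


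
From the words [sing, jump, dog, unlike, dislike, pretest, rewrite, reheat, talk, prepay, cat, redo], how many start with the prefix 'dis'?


Checking each word for prefix 'dis':
  'sing' -> no (count: 0)
  'jump' -> no (count: 0)
  'dog' -> no (count: 0)
  'unlike' -> no (count: 0)
  'dislike' -> YES, starts with 'dis' (count: 1)
  'pretest' -> no (count: 1)
  'rewrite' -> no (count: 1)
  'reheat' -> no (count: 1)
  'talk' -> no (count: 1)
  'prepay' -> no (count: 1)
  'cat' -> no (count: 1)
  'redo' -> no (count: 1)
Total with prefix 'dis': 1

1


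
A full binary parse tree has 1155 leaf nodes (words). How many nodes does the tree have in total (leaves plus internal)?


Leaf nodes (terminals): 1155
Internal nodes = n - 1 = 1155 - 1 = 1154
Total = leaves + internal = 1155 + 1154 = 2309

2309


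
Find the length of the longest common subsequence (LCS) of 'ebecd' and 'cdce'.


DP table for LCS of 'ebecd' and 'cdce':
       c  d  c  e
    0  0  0  0  0
  e 0  0  0  0  1
  b 0  0  0  0  1
  e 0  0  0  0  1
  c 0  1  1  1  1
  d 0  1  2  2  2
LCS: 'cd'
LCS length = 2

2


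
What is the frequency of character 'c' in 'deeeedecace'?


Scanning 'deeeedecace' for 'c':
  Position 7: 'c' -> MATCH (count: 1)
  Position 9: 'c' -> MATCH (count: 2)
Total occurrences of 'c': 2

2


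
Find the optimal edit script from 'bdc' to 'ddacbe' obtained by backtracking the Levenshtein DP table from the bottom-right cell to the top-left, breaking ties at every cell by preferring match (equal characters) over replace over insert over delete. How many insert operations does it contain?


Edit distance = 4. Backtracking from cell (3, 6) with preference match > replace > insert > delete,
then listing the resulting alignment 'bdc' -> 'ddacbe' left to right:
  Step 1: replace b->d
  Step 2: keep 'd'
  Step 3: insert 'a' [insertion #1]
  Step 4: keep 'c'
  Step 5: insert 'b' [insertion #2]
  Step 6: insert 'e' [insertion #3]
Total insertions: 3

3


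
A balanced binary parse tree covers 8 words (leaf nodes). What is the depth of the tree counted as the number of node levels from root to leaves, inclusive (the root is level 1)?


In a balanced binary tree with n leaves the deepest leaf is ceil(log2(n)) edges below the root,
so counting node levels inclusive of root and leaves gives ceil(log2(n)) + 1 levels.
log2(8) = 3.0000
ceil(3.0000) = 3
levels = 3 + 1 = 4

4


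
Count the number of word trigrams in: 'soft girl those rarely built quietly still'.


Word trigrams from [7] words:
  Trigram 1: (soft girl those)
  Trigram 2: (girl those rarely)
  Trigram 3: (those rarely built)
  Trigram 4: (rarely built quietly)
  Trigram 5: (built quietly still)
Total word trigrams: 7 - 2 = 5

5


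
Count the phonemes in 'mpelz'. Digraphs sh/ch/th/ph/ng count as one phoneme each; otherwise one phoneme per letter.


Parsing 'mpelz' greedily, digraphs first:
  'm' -> consonant phoneme (phonemes so far: 1)
  'p' -> consonant phoneme (phonemes so far: 2)
  'e' -> vowel phoneme (phonemes so far: 3)
  'l' -> consonant phoneme (phonemes so far: 4)
  'z' -> consonant phoneme (phonemes so far: 5)
Total phonemes: 5

5


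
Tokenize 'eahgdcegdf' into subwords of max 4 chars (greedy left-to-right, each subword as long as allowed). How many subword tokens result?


'eahgdcegdf' has 10 characters.
Chunking with max size 4:
  Chunk 1: 'eahg' (positions 0-3)
  Chunk 2: 'dceg' (positions 4-7)
  Chunk 3: 'df' (positions 8-9)
Total chunks: ceil(10 / 4) = 3

3


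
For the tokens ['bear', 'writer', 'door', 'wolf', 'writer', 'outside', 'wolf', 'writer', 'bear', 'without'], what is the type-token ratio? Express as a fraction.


Tokens: 10
Unique types: ('bear', 'door', 'outside', 'without', 'wolf', 'writer') = 6
TTR = 6/10
Simplify: divide both by 2 -> 3/5
TTR = 3/5

3/5


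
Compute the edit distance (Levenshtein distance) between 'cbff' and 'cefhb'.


Building DP table for s1='cbff' (len 4) and s2='cefhb' (len 5):
       c  e  f  h  b
    0  1  2  3  4  5
  c 1  0  1  2  3  4
  b 2  1  1  2  3  3
  f 3  2  2  1  2  3
  f 4  3  3  2  2  3
Edit distance = dp[4][5] = 3

3


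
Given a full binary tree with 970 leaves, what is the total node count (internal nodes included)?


Leaf nodes (terminals): 970
Internal nodes = n - 1 = 970 - 1 = 969
Total = leaves + internal = 970 + 969 = 1939

1939


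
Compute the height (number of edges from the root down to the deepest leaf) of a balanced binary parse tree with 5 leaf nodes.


In a balanced binary tree with n leaves the deepest leaf is ceil(log2(n)) edges below the root.
log2(5) = 2.3219
ceil(2.3219) = 3
height (edges) = 3

3


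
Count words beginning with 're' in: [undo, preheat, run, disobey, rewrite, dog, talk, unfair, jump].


Checking each word for prefix 're':
  'undo' -> no (count: 0)
  'preheat' -> no (count: 0)
  'run' -> no (count: 0)
  'disobey' -> no (count: 0)
  'rewrite' -> YES, starts with 're' (count: 1)
  'dog' -> no (count: 1)
  'talk' -> no (count: 1)
  'unfair' -> no (count: 1)
  'jump' -> no (count: 1)
Total with prefix 're': 1

1


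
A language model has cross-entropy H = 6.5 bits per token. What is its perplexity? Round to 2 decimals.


Perplexity formula: PP = 2^H
H = 6.5
PP = 2^6.5
Decompose: 2^6.5 = 2^6 * 2^0.5 = 2^6 * sqrt(2)
2^6 = 64, sqrt(2) ~ 1.4142136
PP ~ 64 * 1.4142136 = 90.5096704
Rounded to 2 decimals: 90.51

90.51


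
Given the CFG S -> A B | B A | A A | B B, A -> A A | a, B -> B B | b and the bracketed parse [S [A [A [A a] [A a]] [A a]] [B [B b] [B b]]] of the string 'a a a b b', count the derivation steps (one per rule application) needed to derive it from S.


Every bracketed nonterminal node [X ...] in the tree is produced by exactly one rule application.
Reading the tree off as a leftmost derivation:
  Step 1: S  =>  A B   (applied S -> A B)
  Step 2: A B  =>  A A B   (applied A -> A A)
  Step 3: A A B  =>  A A A B   (applied A -> A A)
  Step 4: A A A B  =>  a A A B   (applied A -> a)
  Step 5: a A A B  =>  a a A B   (applied A -> a)
  Step 6: a a A B  =>  a a a B   (applied A -> a)
  Step 7: a a a B  =>  a a a B B   (applied B -> B B)
  Step 8: a a a B B  =>  a a a b B   (applied B -> b)
  Step 9: a a a b B  =>  a a a b b   (applied B -> b)
Final yield: a a a b b
Total rewrite steps: 9

9


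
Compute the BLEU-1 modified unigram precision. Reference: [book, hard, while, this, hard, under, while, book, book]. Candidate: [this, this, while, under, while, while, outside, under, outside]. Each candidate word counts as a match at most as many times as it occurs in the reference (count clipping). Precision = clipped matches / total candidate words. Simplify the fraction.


Reference word counts: {'book': 3, 'hard': 2, 'this': 1, 'under': 1, 'while': 2}
Checking each candidate word (with clipping):
  'this' -> in reference (ref count 1, used 1/1) -> match (matches: 1)
  'this' -> ref count 1 already used up (1/1) -> clipped, no match (matches: 1)
  'while' -> in reference (ref count 2, used 1/2) -> match (matches: 2)
  'under' -> in reference (ref count 1, used 1/1) -> match (matches: 3)
  'while' -> in reference (ref count 2, used 2/2) -> match (matches: 4)
  'while' -> ref count 2 already used up (2/2) -> clipped, no match (matches: 4)
  'outside' -> not in reference -> no match (matches: 4)
  'under' -> ref count 1 already used up (1/1) -> clipped, no match (matches: 4)
  'outside' -> not in reference -> no match (matches: 4)
Clipped matches: 4, Candidate length: 9
Precision = 4/9

4/9


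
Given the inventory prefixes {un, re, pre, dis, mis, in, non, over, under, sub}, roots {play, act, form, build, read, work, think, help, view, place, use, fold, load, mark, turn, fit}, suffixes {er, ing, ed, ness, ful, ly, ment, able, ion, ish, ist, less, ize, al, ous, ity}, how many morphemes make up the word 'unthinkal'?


Segmenting 'unthinkal' against the inventory:
  'un' -> prefix (morpheme 1)
  'think' -> root (morpheme 2)
  'al' -> suffix (morpheme 3)
Total morphemes: 3

3


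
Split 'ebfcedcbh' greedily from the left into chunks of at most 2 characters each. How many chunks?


'ebfcedcbh' has 9 characters.
Chunking with max size 2:
  Chunk 1: 'eb' (positions 0-1)
  Chunk 2: 'fc' (positions 2-3)
  Chunk 3: 'ed' (positions 4-5)
  Chunk 4: 'cb' (positions 6-7)
  Chunk 5: 'h' (positions 8-8)
Total chunks: ceil(9 / 2) = 5

5


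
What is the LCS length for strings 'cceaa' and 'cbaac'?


DP table for LCS of 'cceaa' and 'cbaac':
       c  b  a  a  c
    0  0  0  0  0  0
  c 0  1  1  1  1  1
  c 0  1  1  1  1  2
  e 0  1  1  1  1  2
  a 0  1  1  2  2  2
  a 0  1  1  2  3  3
LCS: 'caa'
LCS length = 3

3


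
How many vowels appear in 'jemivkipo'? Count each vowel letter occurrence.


Scanning each character of 'jemivkipo':
  Position 1: 'j' -> consonant (running count: 0)
  Position 2: 'e' -> vowel (running count: 1)
  Position 3: 'm' -> consonant (running count: 1)
  Position 4: 'i' -> vowel (running count: 2)
  Position 5: 'v' -> consonant (running count: 2)
  Position 6: 'k' -> consonant (running count: 2)
  Position 7: 'i' -> vowel (running count: 3)
  Position 8: 'p' -> consonant (running count: 3)
  Position 9: 'o' -> vowel (running count: 4)
Total vowels: 4

4


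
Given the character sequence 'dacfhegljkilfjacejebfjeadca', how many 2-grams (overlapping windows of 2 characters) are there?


String 'dacfhegljkilfjacejebfjeadca' has length L = 27.
Number of overlapping n-grams = L - n + 1
Substituting: 27 - 2 + 1 = 26

26


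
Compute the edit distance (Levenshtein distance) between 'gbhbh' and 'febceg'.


Building DP table for s1='gbhbh' (len 5) and s2='febceg' (len 6):
       f  e  b  c  e  g
    0  1  2  3  4  5  6
  g 1  1  2  3  4  5  5
  b 2  2  2  2  3  4  5
  h 3  3  3  3  3  4  5
  b 4  4  4  3  4  4  5
  h 5  5  5  4  4  5  5
Edit distance = dp[5][6] = 5

5


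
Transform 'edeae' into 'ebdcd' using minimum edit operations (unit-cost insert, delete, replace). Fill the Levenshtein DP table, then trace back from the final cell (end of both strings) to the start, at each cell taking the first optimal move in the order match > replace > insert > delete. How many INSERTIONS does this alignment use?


Edit distance = 4. Backtracking from cell (5, 5) with preference match > replace > insert > delete,
then listing the resulting alignment 'edeae' -> 'ebdcd' left to right:
  Step 1: keep 'e'
  Step 2: replace d->b
  Step 3: replace e->d
  Step 4: replace a->c
  Step 5: replace e->d
Total insertions: 0

0


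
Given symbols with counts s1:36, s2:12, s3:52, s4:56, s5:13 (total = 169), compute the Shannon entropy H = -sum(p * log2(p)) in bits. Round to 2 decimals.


Computing entropy H = -sum(p_i * log2(p_i)):
  s1: p = 36/169 = 0.2130, -p*log2(p) = 0.4752
  s2: p = 12/169 = 0.0710, -p*log2(p) = 0.2710
  s3: p = 52/169 = 0.3077, -p*log2(p) = 0.5232
  s4: p = 56/169 = 0.3314, -p*log2(p) = 0.5280
  s5: p = 13/169 = 0.0769, -p*log2(p) = 0.2846
H = sum of terms = 2.0820
Rounded to 2 decimals: 2.08

2.08


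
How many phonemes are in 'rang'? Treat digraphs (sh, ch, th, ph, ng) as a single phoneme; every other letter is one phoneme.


Parsing 'rang' greedily, digraphs first:
  'r' -> consonant phoneme (phonemes so far: 1)
  'a' -> vowel phoneme (phonemes so far: 2)
  'ng' -> digraph (1 consonant phoneme) (phonemes so far: 3)
Total phonemes: 3

3


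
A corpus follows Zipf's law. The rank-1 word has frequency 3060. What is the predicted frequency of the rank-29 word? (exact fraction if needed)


Zipf's law: freq(rank) = f1 / rank
f1 = 3060, rank = 29
freq = 3060 / 29
GCD(3060, 29) = 1
Simplified: 3060/29

3060/29


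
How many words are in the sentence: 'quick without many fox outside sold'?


Counting words by splitting on spaces:
  Word 1: 'quick'
  Word 2: 'without'
  Word 3: 'many'
  Word 4: 'fox'
  Word 5: 'outside'
  Word 6: 'sold'
Total words: 6

6


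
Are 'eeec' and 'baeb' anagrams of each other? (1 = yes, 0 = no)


Sort characters of 'eeec': 'ceee'
Sort characters of 'baeb': 'abbe'
Sorted forms differ -> they are NOT anagrams
Result: 0

0


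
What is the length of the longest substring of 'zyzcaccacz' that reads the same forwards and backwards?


Scanning 'zyzcaccacz' for palindromic substrings.
Substring at positions 2-9: 'zcaccacz'.
Check: reverse('zcaccacz') = 'zcaccacz' -> palindrome confirmed.
Neighbouring characters ('y' / '-') break symmetry, so it cannot extend further.
No longer palindromic substring exists; longest length = 8

8


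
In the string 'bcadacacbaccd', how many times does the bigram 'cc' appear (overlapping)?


Scanning 'bcadacacbaccd' for bigram 'cc':
  Position 0: 'bc' -> no
  Position 1: 'ca' -> no
  Position 2: 'ad' -> no
  Position 3: 'da' -> no
  Position 4: 'ac' -> no
  Position 5: 'ca' -> no
  Position 6: 'ac' -> no
  Position 7: 'cb' -> no
  Position 8: 'ba' -> no
  Position 9: 'ac' -> no
  Position 10: 'cc' -> MATCH
  Position 11: 'cd' -> no
Total matches: 1

1


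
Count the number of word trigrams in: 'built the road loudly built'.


Word trigrams from [5] words:
  Trigram 1: (built the road)
  Trigram 2: (the road loudly)
  Trigram 3: (road loudly built)
Total word trigrams: 5 - 2 = 3

3


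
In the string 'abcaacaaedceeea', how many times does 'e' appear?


Scanning 'abcaacaaedceeea' for 'e':
  Position 8: 'e' -> MATCH (count: 1)
  Position 11: 'e' -> MATCH (count: 2)
  Position 12: 'e' -> MATCH (count: 3)
  Position 13: 'e' -> MATCH (count: 4)
Total occurrences of 'e': 4

4


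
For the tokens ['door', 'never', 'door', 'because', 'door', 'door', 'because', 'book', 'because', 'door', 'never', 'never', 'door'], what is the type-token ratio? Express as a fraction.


Tokens: 13
Unique types: ('because', 'book', 'door', 'never') = 4
TTR = 4/13
Already in lowest terms.

4/13


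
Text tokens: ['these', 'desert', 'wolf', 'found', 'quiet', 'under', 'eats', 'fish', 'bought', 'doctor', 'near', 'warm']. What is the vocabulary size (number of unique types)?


Listing all tokens and tracking unique types:
  Token 1: 'these' -> NEW (unique so far: 1)
  Token 2: 'desert' -> NEW (unique so far: 2)
  Token 3: 'wolf' -> NEW (unique so far: 3)
  Token 4: 'found' -> NEW (unique so far: 4)
  Token 5: 'quiet' -> NEW (unique so far: 5)
  Token 6: 'under' -> NEW (unique so far: 6)
  Token 7: 'eats' -> NEW (unique so far: 7)
  Token 8: 'fish' -> NEW (unique so far: 8)
  Token 9: 'bought' -> NEW (unique so far: 9)
  Token 10: 'doctor' -> NEW (unique so far: 10)
  Token 11: 'near' -> NEW (unique so far: 11)
  Token 12: 'warm' -> NEW (unique so far: 12)
Unique types: ('bought', 'desert', 'doctor', 'eats', 'fish', 'found', 'near', 'quiet', 'these', 'under', 'warm', 'wolf')
Vocabulary size: 12

12


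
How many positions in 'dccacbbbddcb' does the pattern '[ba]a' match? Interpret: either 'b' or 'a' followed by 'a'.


Pattern: [ba]a means either 'b' or 'a' followed by 'a'.
Scanning 'dccacbbbddcb' position-by-position:
  Pos 0: window 'dc' -> no
  Pos 1: window 'cc' -> no
  Pos 2: window 'ca' -> no
  Pos 3: window 'ac' -> no
  Pos 4: window 'cb' -> no
  Pos 5: window 'bb' -> no
  Pos 6: window 'bb' -> no
  Pos 7: window 'bd' -> no
  Pos 8: window 'dd' -> no
  Pos 9: window 'dc' -> no
  Pos 10: window 'cb' -> no
  Pos 11: window 'b' -> no
Total matches: 0

0


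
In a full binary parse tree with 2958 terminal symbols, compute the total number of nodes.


Leaf nodes (terminals): 2958
Internal nodes = n - 1 = 2958 - 1 = 2957
Total = leaves + internal = 2958 + 2957 = 5915

5915


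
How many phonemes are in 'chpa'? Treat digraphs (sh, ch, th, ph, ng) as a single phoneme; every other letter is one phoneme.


Parsing 'chpa' greedily, digraphs first:
  'ch' -> digraph (1 consonant phoneme) (phonemes so far: 1)
  'p' -> consonant phoneme (phonemes so far: 2)
  'a' -> vowel phoneme (phonemes so far: 3)
Total phonemes: 3

3


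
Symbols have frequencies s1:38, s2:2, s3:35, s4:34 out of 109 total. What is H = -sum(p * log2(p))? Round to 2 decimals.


Computing entropy H = -sum(p_i * log2(p_i)):
  s1: p = 38/109 = 0.3486, -p*log2(p) = 0.5300
  s2: p = 2/109 = 0.0183, -p*log2(p) = 0.1058
  s3: p = 35/109 = 0.3211, -p*log2(p) = 0.5263
  s4: p = 34/109 = 0.3119, -p*log2(p) = 0.5243
H = sum of terms = 1.6864
Rounded to 2 decimals: 1.69

1.69


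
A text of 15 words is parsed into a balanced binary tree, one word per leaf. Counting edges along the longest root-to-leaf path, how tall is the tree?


In a balanced binary tree with n leaves the deepest leaf is ceil(log2(n)) edges below the root.
log2(15) = 3.9069
ceil(3.9069) = 4
height (edges) = 4

4


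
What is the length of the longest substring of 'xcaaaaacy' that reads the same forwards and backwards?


Scanning 'xcaaaaacy' for palindromic substrings.
Substring at positions 1-7: 'caaaaac'.
Check: reverse('caaaaac') = 'caaaaac' -> palindrome confirmed.
Neighbouring characters ('x' / 'y') break symmetry, so it cannot extend further.
No longer palindromic substring exists; longest length = 7

7


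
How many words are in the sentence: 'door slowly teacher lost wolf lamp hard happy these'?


Counting words by splitting on spaces:
  Word 1: 'door'
  Word 2: 'slowly'
  Word 3: 'teacher'
  Word 4: 'lost'
  Word 5: 'wolf'
  Word 6: 'lamp'
  Word 7: 'hard'
  Word 8: 'happy'
  Word 9: 'these'
Total words: 9

9


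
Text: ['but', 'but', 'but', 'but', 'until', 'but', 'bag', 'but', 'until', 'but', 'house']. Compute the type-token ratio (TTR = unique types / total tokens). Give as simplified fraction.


Tokens: 11
Unique types: ('bag', 'but', 'house', 'until') = 4
TTR = 4/11
Already in lowest terms.

4/11
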